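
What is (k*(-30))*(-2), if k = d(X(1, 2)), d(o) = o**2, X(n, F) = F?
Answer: 240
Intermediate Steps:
k = 4 (k = 2**2 = 4)
(k*(-30))*(-2) = (4*(-30))*(-2) = -120*(-2) = 240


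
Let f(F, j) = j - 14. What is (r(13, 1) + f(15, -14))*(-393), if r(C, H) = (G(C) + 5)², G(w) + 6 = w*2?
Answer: -234621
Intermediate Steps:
f(F, j) = -14 + j
G(w) = -6 + 2*w (G(w) = -6 + w*2 = -6 + 2*w)
r(C, H) = (-1 + 2*C)² (r(C, H) = ((-6 + 2*C) + 5)² = (-1 + 2*C)²)
(r(13, 1) + f(15, -14))*(-393) = ((-1 + 2*13)² + (-14 - 14))*(-393) = ((-1 + 26)² - 28)*(-393) = (25² - 28)*(-393) = (625 - 28)*(-393) = 597*(-393) = -234621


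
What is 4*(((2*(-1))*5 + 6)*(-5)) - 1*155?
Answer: -75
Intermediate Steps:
4*(((2*(-1))*5 + 6)*(-5)) - 1*155 = 4*((-2*5 + 6)*(-5)) - 155 = 4*((-10 + 6)*(-5)) - 155 = 4*(-4*(-5)) - 155 = 4*20 - 155 = 80 - 155 = -75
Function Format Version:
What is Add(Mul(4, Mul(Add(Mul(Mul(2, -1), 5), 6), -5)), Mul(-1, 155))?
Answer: -75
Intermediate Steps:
Add(Mul(4, Mul(Add(Mul(Mul(2, -1), 5), 6), -5)), Mul(-1, 155)) = Add(Mul(4, Mul(Add(Mul(-2, 5), 6), -5)), -155) = Add(Mul(4, Mul(Add(-10, 6), -5)), -155) = Add(Mul(4, Mul(-4, -5)), -155) = Add(Mul(4, 20), -155) = Add(80, -155) = -75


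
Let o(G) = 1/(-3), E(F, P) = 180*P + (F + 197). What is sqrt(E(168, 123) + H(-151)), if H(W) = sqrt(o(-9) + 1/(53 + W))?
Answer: sqrt(39698820 + 42*I*sqrt(606))/42 ≈ 150.02 + 0.0019535*I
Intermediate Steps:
E(F, P) = 197 + F + 180*P (E(F, P) = 180*P + (197 + F) = 197 + F + 180*P)
o(G) = -1/3
H(W) = sqrt(-1/3 + 1/(53 + W))
sqrt(E(168, 123) + H(-151)) = sqrt((197 + 168 + 180*123) + sqrt(3)*sqrt((-50 - 1*(-151))/(53 - 151))/3) = sqrt((197 + 168 + 22140) + sqrt(3)*sqrt((-50 + 151)/(-98))/3) = sqrt(22505 + sqrt(3)*sqrt(-1/98*101)/3) = sqrt(22505 + sqrt(3)*sqrt(-101/98)/3) = sqrt(22505 + sqrt(3)*(I*sqrt(202)/14)/3) = sqrt(22505 + I*sqrt(606)/42)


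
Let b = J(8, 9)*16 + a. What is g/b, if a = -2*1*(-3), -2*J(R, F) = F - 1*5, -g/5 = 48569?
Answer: 242845/26 ≈ 9340.2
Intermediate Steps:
g = -242845 (g = -5*48569 = -242845)
J(R, F) = 5/2 - F/2 (J(R, F) = -(F - 1*5)/2 = -(F - 5)/2 = -(-5 + F)/2 = 5/2 - F/2)
a = 6 (a = -2*(-3) = 6)
b = -26 (b = (5/2 - 1/2*9)*16 + 6 = (5/2 - 9/2)*16 + 6 = -2*16 + 6 = -32 + 6 = -26)
g/b = -242845/(-26) = -242845*(-1/26) = 242845/26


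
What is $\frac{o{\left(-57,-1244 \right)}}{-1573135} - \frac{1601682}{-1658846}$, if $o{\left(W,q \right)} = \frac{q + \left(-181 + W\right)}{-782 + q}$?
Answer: $\frac{1276208195017512}{1321756677669365} \approx 0.96554$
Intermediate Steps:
$o{\left(W,q \right)} = \frac{-181 + W + q}{-782 + q}$
$\frac{o{\left(-57,-1244 \right)}}{-1573135} - \frac{1601682}{-1658846} = \frac{\frac{1}{-782 - 1244} \left(-181 - 57 - 1244\right)}{-1573135} - \frac{1601682}{-1658846} = \frac{1}{-2026} \left(-1482\right) \left(- \frac{1}{1573135}\right) - - \frac{800841}{829423} = \left(- \frac{1}{2026}\right) \left(-1482\right) \left(- \frac{1}{1573135}\right) + \frac{800841}{829423} = \frac{741}{1013} \left(- \frac{1}{1573135}\right) + \frac{800841}{829423} = - \frac{741}{1593585755} + \frac{800841}{829423} = \frac{1276208195017512}{1321756677669365}$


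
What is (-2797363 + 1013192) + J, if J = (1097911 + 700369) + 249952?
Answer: 264061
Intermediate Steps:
J = 2048232 (J = 1798280 + 249952 = 2048232)
(-2797363 + 1013192) + J = (-2797363 + 1013192) + 2048232 = -1784171 + 2048232 = 264061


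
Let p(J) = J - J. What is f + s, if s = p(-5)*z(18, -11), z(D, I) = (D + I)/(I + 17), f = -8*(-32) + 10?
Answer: 266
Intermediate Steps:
f = 266 (f = 256 + 10 = 266)
z(D, I) = (D + I)/(17 + I)
p(J) = 0
s = 0 (s = 0*((18 - 11)/(17 - 11)) = 0*(7/6) = 0)
f + s = 266 + 0 = 266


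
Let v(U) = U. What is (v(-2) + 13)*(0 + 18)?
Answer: 198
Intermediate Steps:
(v(-2) + 13)*(0 + 18) = (-2 + 13)*(0 + 18) = 11*18 = 198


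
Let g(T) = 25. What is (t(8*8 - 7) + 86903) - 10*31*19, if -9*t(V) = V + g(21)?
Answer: 729035/9 ≈ 81004.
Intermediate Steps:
t(V) = -25/9 - V/9 (t(V) = -(V + 25)/9 = -(25 + V)/9 = -25/9 - V/9)
(t(8*8 - 7) + 86903) - 10*31*19 = ((-25/9 - (8*8 - 7)/9) + 86903) - 10*31*19 = ((-25/9 - (64 - 7)/9) + 86903) - 310*19 = ((-25/9 - 1/9*57) + 86903) - 5890 = ((-25/9 - 19/3) + 86903) - 5890 = (-82/9 + 86903) - 5890 = 782045/9 - 5890 = 729035/9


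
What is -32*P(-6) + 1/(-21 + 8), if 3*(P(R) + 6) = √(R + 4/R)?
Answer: 2495/13 - 64*I*√15/9 ≈ 191.92 - 27.541*I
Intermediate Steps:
P(R) = -6 + √(R + 4/R)/3
-32*P(-6) + 1/(-21 + 8) = -32*(-6 + √(-6 + 4/(-6))/3) + 1/(-21 + 8) = -32*(-6 + √(-6 + 4*(-⅙))/3) + 1/(-13) = -32*(-6 + √(-6 - ⅔)/3) - 1/13 = -32*(-6 + √(-20/3)/3) - 1/13 = -32*(-6 + (2*I*√15/3)/3) - 1/13 = -32*(-6 + 2*I*√15/9) - 1/13 = (192 - 64*I*√15/9) - 1/13 = 2495/13 - 64*I*√15/9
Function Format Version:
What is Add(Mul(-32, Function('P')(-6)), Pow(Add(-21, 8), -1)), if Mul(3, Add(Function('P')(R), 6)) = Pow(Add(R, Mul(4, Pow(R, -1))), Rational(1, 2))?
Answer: Add(Rational(2495, 13), Mul(Rational(-64, 9), I, Pow(15, Rational(1, 2)))) ≈ Add(191.92, Mul(-27.541, I))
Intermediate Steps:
Function('P')(R) = Add(-6, Mul(Rational(1, 3), Pow(Add(R, Mul(4, Pow(R, -1))), Rational(1, 2))))
Add(Mul(-32, Function('P')(-6)), Pow(Add(-21, 8), -1)) = Add(Mul(-32, Add(-6, Mul(Rational(1, 3), Pow(Add(-6, Mul(4, Pow(-6, -1))), Rational(1, 2))))), Pow(Add(-21, 8), -1)) = Add(Mul(-32, Add(-6, Mul(Rational(1, 3), Pow(Add(-6, Mul(4, Rational(-1, 6))), Rational(1, 2))))), Pow(-13, -1)) = Add(Mul(-32, Add(-6, Mul(Rational(1, 3), Pow(Add(-6, Rational(-2, 3)), Rational(1, 2))))), Rational(-1, 13)) = Add(Mul(-32, Add(-6, Mul(Rational(1, 3), Pow(Rational(-20, 3), Rational(1, 2))))), Rational(-1, 13)) = Add(Mul(-32, Add(-6, Mul(Rational(1, 3), Mul(Rational(2, 3), I, Pow(15, Rational(1, 2)))))), Rational(-1, 13)) = Add(Mul(-32, Add(-6, Mul(Rational(2, 9), I, Pow(15, Rational(1, 2))))), Rational(-1, 13)) = Add(Add(192, Mul(Rational(-64, 9), I, Pow(15, Rational(1, 2)))), Rational(-1, 13)) = Add(Rational(2495, 13), Mul(Rational(-64, 9), I, Pow(15, Rational(1, 2))))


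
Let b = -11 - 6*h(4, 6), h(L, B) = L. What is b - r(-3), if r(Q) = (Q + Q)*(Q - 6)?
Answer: -89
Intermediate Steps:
r(Q) = 2*Q*(-6 + Q) (r(Q) = (2*Q)*(-6 + Q) = 2*Q*(-6 + Q))
b = -35 (b = -11 - 6*4 = -11 - 24 = -35)
b - r(-3) = -35 - 2*(-3)*(-6 - 3) = -35 - 2*(-3)*(-9) = -35 - 1*54 = -35 - 54 = -89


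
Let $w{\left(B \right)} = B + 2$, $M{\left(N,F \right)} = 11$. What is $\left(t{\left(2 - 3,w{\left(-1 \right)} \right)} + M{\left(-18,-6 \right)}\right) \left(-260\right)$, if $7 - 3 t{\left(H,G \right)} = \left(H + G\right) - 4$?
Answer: $- \frac{11440}{3} \approx -3813.3$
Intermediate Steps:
$w{\left(B \right)} = 2 + B$
$t{\left(H,G \right)} = \frac{11}{3} - \frac{G}{3} - \frac{H}{3}$ ($t{\left(H,G \right)} = \frac{7}{3} - \frac{\left(H + G\right) - 4}{3} = \frac{7}{3} - \frac{\left(G + H\right) - 4}{3} = \frac{7}{3} - \frac{-4 + G + H}{3} = \frac{7}{3} - \left(- \frac{4}{3} + \frac{G}{3} + \frac{H}{3}\right) = \frac{11}{3} - \frac{G}{3} - \frac{H}{3}$)
$\left(t{\left(2 - 3,w{\left(-1 \right)} \right)} + M{\left(-18,-6 \right)}\right) \left(-260\right) = \left(\left(\frac{11}{3} - \frac{2 - 1}{3} - \frac{2 - 3}{3}\right) + 11\right) \left(-260\right) = \left(\left(\frac{11}{3} - \frac{1}{3} - - \frac{1}{3}\right) + 11\right) \left(-260\right) = \left(\left(\frac{11}{3} - \frac{1}{3} + \frac{1}{3}\right) + 11\right) \left(-260\right) = \left(\frac{11}{3} + 11\right) \left(-260\right) = \frac{44}{3} \left(-260\right) = - \frac{11440}{3}$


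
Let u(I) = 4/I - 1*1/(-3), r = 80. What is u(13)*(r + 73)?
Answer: 1275/13 ≈ 98.077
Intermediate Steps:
u(I) = ⅓ + 4/I (u(I) = 4/I - 1*(-⅓) = 4/I + ⅓ = ⅓ + 4/I)
u(13)*(r + 73) = ((⅓)*(12 + 13)/13)*(80 + 73) = ((⅓)*(1/13)*25)*153 = (25/39)*153 = 1275/13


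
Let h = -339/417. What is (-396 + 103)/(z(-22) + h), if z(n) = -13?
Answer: 40727/1920 ≈ 21.212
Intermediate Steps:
h = -113/139 (h = -339*1/417 = -113/139 ≈ -0.81295)
(-396 + 103)/(z(-22) + h) = (-396 + 103)/(-13 - 113/139) = -293/(-1920/139) = -293*(-139/1920) = 40727/1920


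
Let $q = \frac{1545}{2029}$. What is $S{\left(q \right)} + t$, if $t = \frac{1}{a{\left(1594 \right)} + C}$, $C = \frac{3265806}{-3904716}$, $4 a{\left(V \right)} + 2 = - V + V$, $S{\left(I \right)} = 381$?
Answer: $\frac{165351314}{434847} \approx 380.25$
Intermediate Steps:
$q = \frac{1545}{2029}$ ($q = 1545 \cdot \frac{1}{2029} = \frac{1545}{2029} \approx 0.76146$)
$a{\left(V \right)} = - \frac{1}{2}$ ($a{\left(V \right)} = - \frac{1}{2} + \frac{- V + V}{4} = - \frac{1}{2} + \frac{1}{4} \cdot 0 = - \frac{1}{2} + 0 = - \frac{1}{2}$)
$C = - \frac{544301}{650786}$ ($C = 3265806 \left(- \frac{1}{3904716}\right) = - \frac{544301}{650786} \approx -0.83637$)
$t = - \frac{325393}{434847}$ ($t = \frac{1}{- \frac{1}{2} - \frac{544301}{650786}} = \frac{1}{- \frac{434847}{325393}} = - \frac{325393}{434847} \approx -0.74829$)
$S{\left(q \right)} + t = 381 - \frac{325393}{434847} = \frac{165351314}{434847}$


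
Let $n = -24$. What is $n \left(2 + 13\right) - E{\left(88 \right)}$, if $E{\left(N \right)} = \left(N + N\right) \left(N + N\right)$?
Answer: $-31336$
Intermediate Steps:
$E{\left(N \right)} = 4 N^{2}$ ($E{\left(N \right)} = 2 N 2 N = 4 N^{2}$)
$n \left(2 + 13\right) - E{\left(88 \right)} = - 24 \left(2 + 13\right) - 4 \cdot 88^{2} = \left(-24\right) 15 - 4 \cdot 7744 = -360 - 30976 = -31336$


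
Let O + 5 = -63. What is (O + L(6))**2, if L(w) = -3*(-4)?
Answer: 3136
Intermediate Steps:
L(w) = 12
O = -68 (O = -5 - 63 = -68)
(O + L(6))**2 = (-68 + 12)**2 = (-56)**2 = 3136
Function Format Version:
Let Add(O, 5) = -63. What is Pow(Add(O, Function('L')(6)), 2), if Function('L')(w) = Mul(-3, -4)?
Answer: 3136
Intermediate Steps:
Function('L')(w) = 12
O = -68 (O = Add(-5, -63) = -68)
Pow(Add(O, Function('L')(6)), 2) = Pow(Add(-68, 12), 2) = Pow(-56, 2) = 3136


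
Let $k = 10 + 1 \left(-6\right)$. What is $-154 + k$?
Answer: $-150$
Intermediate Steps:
$k = 4$ ($k = 10 - 6 = 4$)
$-154 + k = -154 + 4 = -150$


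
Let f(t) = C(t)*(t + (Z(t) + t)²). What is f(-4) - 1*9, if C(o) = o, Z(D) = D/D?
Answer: -29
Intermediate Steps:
Z(D) = 1
f(t) = t*(t + (1 + t)²)
f(-4) - 1*9 = -4*(-4 + (1 - 4)²) - 1*9 = -4*(-4 + (-3)²) - 9 = -4*(-4 + 9) - 9 = -4*5 - 9 = -20 - 9 = -29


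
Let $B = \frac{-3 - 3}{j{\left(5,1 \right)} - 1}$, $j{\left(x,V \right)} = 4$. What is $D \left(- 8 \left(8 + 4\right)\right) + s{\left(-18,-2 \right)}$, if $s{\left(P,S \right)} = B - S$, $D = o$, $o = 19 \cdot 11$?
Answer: $-20064$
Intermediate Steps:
$o = 209$
$D = 209$
$B = -2$ ($B = \frac{-3 - 3}{4 - 1} = - \frac{6}{3} = \left(-6\right) \frac{1}{3} = -2$)
$s{\left(P,S \right)} = -2 - S$
$D \left(- 8 \left(8 + 4\right)\right) + s{\left(-18,-2 \right)} = 209 \left(- 8 \left(8 + 4\right)\right) - 0 = 209 \left(\left(-8\right) 12\right) + \left(-2 + 2\right) = 209 \left(-96\right) + 0 = -20064 + 0 = -20064$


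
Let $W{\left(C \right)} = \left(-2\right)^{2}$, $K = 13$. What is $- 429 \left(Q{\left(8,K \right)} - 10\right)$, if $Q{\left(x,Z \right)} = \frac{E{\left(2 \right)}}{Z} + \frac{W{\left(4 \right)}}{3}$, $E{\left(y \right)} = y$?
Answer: $3652$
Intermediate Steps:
$W{\left(C \right)} = 4$
$Q{\left(x,Z \right)} = \frac{4}{3} + \frac{2}{Z}$ ($Q{\left(x,Z \right)} = \frac{2}{Z} + \frac{4}{3} = \frac{4}{3} + \frac{2}{Z}$)
$- 429 \left(Q{\left(8,K \right)} - 10\right) = - 429 \left(\left(\frac{4}{3} + \frac{2}{13}\right) - 10\right) = - 429 \left(\frac{58}{39} - 10\right) = \left(-429\right) \left(- \frac{332}{39}\right) = 3652$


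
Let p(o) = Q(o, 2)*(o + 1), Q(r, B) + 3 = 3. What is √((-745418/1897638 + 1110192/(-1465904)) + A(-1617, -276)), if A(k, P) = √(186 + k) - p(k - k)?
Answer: √(-8691500888295652488864 + 22670395399567727572563*I*√159)/86929847961 ≈ 4.2834 + 4.4157*I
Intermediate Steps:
Q(r, B) = 0 (Q(r, B) = -3 + 3 = 0)
p(o) = 0 (p(o) = 0*(o + 1) = 0*(1 + o) = 0)
A(k, P) = √(186 + k) (A(k, P) = √(186 + k) - 1*0 = √(186 + k) + 0 = √(186 + k))
√((-745418/1897638 + 1110192/(-1465904)) + A(-1617, -276)) = √((-745418/1897638 + 1110192/(-1465904)) + √(186 - 1617)) = √((-745418*1/1897638 + 1110192*(-1/1465904)) + √(-1431)) = √((-372709/948819 - 69387/91619) + 3*I*√159) = √(-99982929824/86929847961 + 3*I*√159)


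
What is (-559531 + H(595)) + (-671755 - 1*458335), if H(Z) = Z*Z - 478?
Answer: -1336074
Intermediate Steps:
H(Z) = -478 + Z**2 (H(Z) = Z**2 - 478 = -478 + Z**2)
(-559531 + H(595)) + (-671755 - 1*458335) = (-559531 + (-478 + 595**2)) + (-671755 - 1*458335) = (-559531 + (-478 + 354025)) + (-671755 - 458335) = (-559531 + 353547) - 1130090 = -205984 - 1130090 = -1336074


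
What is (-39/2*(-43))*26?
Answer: 21801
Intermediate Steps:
(-39/2*(-43))*26 = (-39*½*(-43))*26 = -39/2*(-43)*26 = (1677/2)*26 = 21801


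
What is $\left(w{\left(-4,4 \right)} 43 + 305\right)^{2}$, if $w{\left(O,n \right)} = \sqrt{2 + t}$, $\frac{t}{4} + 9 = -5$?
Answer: $-6821 + 78690 i \sqrt{6} \approx -6821.0 + 1.9275 \cdot 10^{5} i$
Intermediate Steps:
$t = -56$ ($t = -36 + 4 \left(-5\right) = -36 - 20 = -56$)
$w{\left(O,n \right)} = 3 i \sqrt{6}$ ($w{\left(O,n \right)} = \sqrt{2 - 56} = \sqrt{-54} = 3 i \sqrt{6}$)
$\left(w{\left(-4,4 \right)} 43 + 305\right)^{2} = \left(3 i \sqrt{6} \cdot 43 + 305\right)^{2} = \left(129 i \sqrt{6} + 305\right)^{2} = \left(305 + 129 i \sqrt{6}\right)^{2}$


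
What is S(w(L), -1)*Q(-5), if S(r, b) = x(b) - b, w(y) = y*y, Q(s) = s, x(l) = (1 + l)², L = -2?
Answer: -5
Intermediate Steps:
w(y) = y²
S(r, b) = (1 + b)² - b
S(w(L), -1)*Q(-5) = ((1 - 1)² - 1*(-1))*(-5) = (0² + 1)*(-5) = (0 + 1)*(-5) = 1*(-5) = -5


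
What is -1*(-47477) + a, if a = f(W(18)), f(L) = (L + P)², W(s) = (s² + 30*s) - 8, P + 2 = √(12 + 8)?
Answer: 776813 + 3416*√5 ≈ 7.8445e+5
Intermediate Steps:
P = -2 + 2*√5 (P = -2 + √(12 + 8) = -2 + √20 = -2 + 2*√5 ≈ 2.4721)
W(s) = -8 + s² + 30*s
f(L) = (-2 + L + 2*√5)² (f(L) = (L + (-2 + 2*√5))² = (-2 + L + 2*√5)²)
a = (854 + 2*√5)² (a = (-2 + (-8 + 18² + 30*18) + 2*√5)² = (-2 + (-8 + 324 + 540) + 2*√5)² = (-2 + 856 + 2*√5)² = (854 + 2*√5)² ≈ 7.3697e+5)
-1*(-47477) + a = -1*(-47477) + (729336 + 3416*√5) = 47477 + (729336 + 3416*√5) = 776813 + 3416*√5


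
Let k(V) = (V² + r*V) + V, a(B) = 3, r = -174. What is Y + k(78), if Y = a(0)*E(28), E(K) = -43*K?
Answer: -11022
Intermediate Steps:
Y = -3612 (Y = 3*(-43*28) = 3*(-1204) = -3612)
k(V) = V² - 173*V (k(V) = (V² - 174*V) + V = V² - 173*V)
Y + k(78) = -3612 + 78*(-173 + 78) = -3612 + 78*(-95) = -3612 - 7410 = -11022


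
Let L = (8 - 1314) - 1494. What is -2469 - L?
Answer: 331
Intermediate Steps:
L = -2800 (L = -1306 - 1494 = -2800)
-2469 - L = -2469 - 1*(-2800) = -2469 + 2800 = 331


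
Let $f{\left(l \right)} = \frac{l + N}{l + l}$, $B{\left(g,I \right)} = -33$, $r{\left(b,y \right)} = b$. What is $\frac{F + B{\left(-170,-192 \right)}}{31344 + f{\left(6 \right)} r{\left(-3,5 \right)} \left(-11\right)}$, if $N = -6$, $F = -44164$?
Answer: $- \frac{44197}{31344} \approx -1.4101$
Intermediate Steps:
$f{\left(l \right)} = \frac{-6 + l}{2 l}$ ($f{\left(l \right)} = \frac{l - 6}{l + l} = \frac{-6 + l}{2 l}$)
$\frac{F + B{\left(-170,-192 \right)}}{31344 + f{\left(6 \right)} r{\left(-3,5 \right)} \left(-11\right)} = \frac{-44164 - 33}{31344 + \frac{-6 + 6}{2 \cdot 6} \left(-3\right) \left(-11\right)} = - \frac{44197}{31344 + \frac{1}{2} \cdot \frac{1}{6} \cdot 0 \left(-3\right) \left(-11\right)} = - \frac{44197}{31344 + 0 \left(-3\right) \left(-11\right)} = - \frac{44197}{31344 + 0 \left(-11\right)} = - \frac{44197}{31344 + 0} = - \frac{44197}{31344}$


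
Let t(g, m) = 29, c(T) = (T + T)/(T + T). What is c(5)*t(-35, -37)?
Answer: 29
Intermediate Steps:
c(T) = 1 (c(T) = (2*T)/((2*T)) = (2*T)*(1/(2*T)) = 1)
c(5)*t(-35, -37) = 1*29 = 29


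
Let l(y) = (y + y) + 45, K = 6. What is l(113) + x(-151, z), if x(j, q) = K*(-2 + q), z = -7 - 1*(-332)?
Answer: 2209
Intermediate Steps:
l(y) = 45 + 2*y (l(y) = 2*y + 45 = 45 + 2*y)
z = 325 (z = -7 + 332 = 325)
x(j, q) = -12 + 6*q (x(j, q) = 6*(-2 + q) = -12 + 6*q)
l(113) + x(-151, z) = (45 + 2*113) + (-12 + 6*325) = (45 + 226) + (-12 + 1950) = 271 + 1938 = 2209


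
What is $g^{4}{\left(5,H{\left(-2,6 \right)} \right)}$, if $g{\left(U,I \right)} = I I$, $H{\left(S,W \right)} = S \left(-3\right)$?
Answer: $1679616$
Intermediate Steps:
$H{\left(S,W \right)} = - 3 S$
$g{\left(U,I \right)} = I^{2}$
$g^{4}{\left(5,H{\left(-2,6 \right)} \right)} = \left(\left(\left(-3\right) \left(-2\right)\right)^{2}\right)^{4} = \left(6^{2}\right)^{4} = 36^{4} = 1679616$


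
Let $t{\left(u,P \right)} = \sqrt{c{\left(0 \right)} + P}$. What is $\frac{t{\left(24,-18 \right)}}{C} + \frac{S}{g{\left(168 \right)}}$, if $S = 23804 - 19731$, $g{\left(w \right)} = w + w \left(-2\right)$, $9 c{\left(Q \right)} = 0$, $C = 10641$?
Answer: $- \frac{4073}{168} + \frac{i \sqrt{2}}{3547} \approx -24.244 + 0.00039871 i$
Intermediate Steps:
$c{\left(Q \right)} = 0$ ($c{\left(Q \right)} = \frac{1}{9} \cdot 0 = 0$)
$t{\left(u,P \right)} = \sqrt{P}$ ($t{\left(u,P \right)} = \sqrt{0 + P} = \sqrt{P}$)
$g{\left(w \right)} = - w$ ($g{\left(w \right)} = w - 2 w = - w$)
$S = 4073$ ($S = 23804 - 19731 = 4073$)
$\frac{t{\left(24,-18 \right)}}{C} + \frac{S}{g{\left(168 \right)}} = \frac{\sqrt{-18}}{10641} + \frac{4073}{\left(-1\right) 168} = 3 i \sqrt{2} \cdot \frac{1}{10641} + \frac{4073}{-168} = \frac{i \sqrt{2}}{3547} + 4073 \left(- \frac{1}{168}\right) = \frac{i \sqrt{2}}{3547} - \frac{4073}{168} = - \frac{4073}{168} + \frac{i \sqrt{2}}{3547}$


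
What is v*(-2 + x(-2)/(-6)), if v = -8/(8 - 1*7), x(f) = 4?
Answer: 64/3 ≈ 21.333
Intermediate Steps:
v = -8 (v = -8/(8 - 7) = -8/1 = -8*1 = -8)
v*(-2 + x(-2)/(-6)) = -8*(-2 + 4/(-6)) = -8*(-2 + 4*(-1/6)) = -8*(-2 - 2/3) = -8*(-8/3) = 64/3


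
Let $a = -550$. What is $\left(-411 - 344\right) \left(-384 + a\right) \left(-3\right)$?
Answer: $-2115510$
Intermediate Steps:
$\left(-411 - 344\right) \left(-384 + a\right) \left(-3\right) = \left(-411 - 344\right) \left(-384 - 550\right) \left(-3\right) = \left(-755\right) \left(-934\right) \left(-3\right) = 705170 \left(-3\right) = -2115510$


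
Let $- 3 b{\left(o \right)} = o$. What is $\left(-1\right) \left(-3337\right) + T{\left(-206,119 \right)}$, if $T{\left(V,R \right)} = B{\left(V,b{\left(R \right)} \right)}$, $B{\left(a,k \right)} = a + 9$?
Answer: $3140$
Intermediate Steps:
$b{\left(o \right)} = - \frac{o}{3}$
$B{\left(a,k \right)} = 9 + a$
$T{\left(V,R \right)} = 9 + V$
$\left(-1\right) \left(-3337\right) + T{\left(-206,119 \right)} = \left(-1\right) \left(-3337\right) + \left(9 - 206\right) = 3337 - 197 = 3140$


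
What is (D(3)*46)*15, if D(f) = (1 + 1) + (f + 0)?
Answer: 3450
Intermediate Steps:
D(f) = 2 + f
(D(3)*46)*15 = ((2 + 3)*46)*15 = (5*46)*15 = 230*15 = 3450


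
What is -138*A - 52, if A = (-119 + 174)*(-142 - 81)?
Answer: 1692518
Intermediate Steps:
A = -12265 (A = 55*(-223) = -12265)
-138*A - 52 = -138*(-12265) - 52 = 1692570 - 52 = 1692518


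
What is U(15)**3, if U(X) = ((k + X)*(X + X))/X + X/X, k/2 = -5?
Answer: 1331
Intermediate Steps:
k = -10 (k = 2*(-5) = -10)
U(X) = -19 + 2*X (U(X) = ((-10 + X)*(X + X))/X + X/X = ((-10 + X)*(2*X))/X + 1 = (2*X*(-10 + X))/X + 1 = (-20 + 2*X) + 1 = -19 + 2*X)
U(15)**3 = (-19 + 2*15)**3 = (-19 + 30)**3 = 11**3 = 1331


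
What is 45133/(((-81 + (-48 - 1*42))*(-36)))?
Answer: 45133/6156 ≈ 7.3315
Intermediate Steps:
45133/(((-81 + (-48 - 1*42))*(-36))) = 45133/(((-81 + (-48 - 42))*(-36))) = 45133/(((-81 - 90)*(-36))) = 45133/((-171*(-36))) = 45133/6156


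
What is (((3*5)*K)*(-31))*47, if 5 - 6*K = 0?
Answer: -36425/2 ≈ -18213.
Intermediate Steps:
K = 5/6 (K = 5/6 - 1/6*0 = 5/6 + 0 = 5/6 ≈ 0.83333)
(((3*5)*K)*(-31))*47 = (((3*5)*(5/6))*(-31))*47 = ((15*(5/6))*(-31))*47 = ((25/2)*(-31))*47 = -775/2*47 = -36425/2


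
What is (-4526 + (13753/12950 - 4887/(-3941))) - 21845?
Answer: -192250221461/7290850 ≈ -26369.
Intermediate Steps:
(-4526 + (13753/12950 - 4887/(-3941))) - 21845 = (-4526 + (13753*(1/12950) - 4887*(-1/3941))) - 21845 = (-4526 + (13753/12950 + 4887/3941)) - 21845 = (-4526 + 16783889/7290850) - 21845 = -32981603211/7290850 - 21845 = -192250221461/7290850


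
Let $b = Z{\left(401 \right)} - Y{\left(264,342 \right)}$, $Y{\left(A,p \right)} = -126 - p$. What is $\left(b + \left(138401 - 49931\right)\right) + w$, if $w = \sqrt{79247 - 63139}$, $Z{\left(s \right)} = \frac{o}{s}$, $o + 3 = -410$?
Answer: $\frac{35663725}{401} + 2 \sqrt{4027} \approx 89064.0$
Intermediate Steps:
$o = -413$ ($o = -3 - 410 = -413$)
$Z{\left(s \right)} = - \frac{413}{s}$
$w = 2 \sqrt{4027}$ ($w = \sqrt{16108} = 2 \sqrt{4027} \approx 126.92$)
$b = \frac{187255}{401}$ ($b = - \frac{413}{401} - \left(-126 - 342\right) = \left(-413\right) \frac{1}{401} - \left(-126 - 342\right) = - \frac{413}{401} - -468 = - \frac{413}{401} + 468 = \frac{187255}{401} \approx 466.97$)
$\left(b + \left(138401 - 49931\right)\right) + w = \left(\frac{187255}{401} + \left(138401 - 49931\right)\right) + 2 \sqrt{4027} = \left(\frac{187255}{401} + 88470\right) + 2 \sqrt{4027} = \frac{35663725}{401} + 2 \sqrt{4027}$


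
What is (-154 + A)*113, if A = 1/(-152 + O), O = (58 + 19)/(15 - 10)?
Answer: -11886131/683 ≈ -17403.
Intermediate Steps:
O = 77/5 ≈ 15.400
A = -5/683 (A = 1/(-152 + 77/5) = 1/(-683/5) = -5/683 ≈ -0.0073206)
(-154 + A)*113 = (-154 - 5/683)*113 = -105187/683*113 = -11886131/683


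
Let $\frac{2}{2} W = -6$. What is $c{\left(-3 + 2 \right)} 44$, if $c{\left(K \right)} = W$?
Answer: $-264$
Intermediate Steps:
$W = -6$
$c{\left(K \right)} = -6$
$c{\left(-3 + 2 \right)} 44 = \left(-6\right) 44 = -264$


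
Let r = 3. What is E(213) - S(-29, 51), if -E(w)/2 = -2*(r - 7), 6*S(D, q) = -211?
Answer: 115/6 ≈ 19.167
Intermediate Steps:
S(D, q) = -211/6 (S(D, q) = (⅙)*(-211) = -211/6)
E(w) = -16 (E(w) = -(-4)*(3 - 7) = -(-4)*(-4) = -2*8 = -16)
E(213) - S(-29, 51) = -16 - 1*(-211/6) = -16 + 211/6 = 115/6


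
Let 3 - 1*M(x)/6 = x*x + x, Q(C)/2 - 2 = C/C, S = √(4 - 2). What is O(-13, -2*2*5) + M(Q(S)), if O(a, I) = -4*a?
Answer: -182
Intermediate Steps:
S = √2 ≈ 1.4142
Q(C) = 6 (Q(C) = 4 + 2*(C/C) = 4 + 2*1 = 4 + 2 = 6)
M(x) = 18 - 6*x - 6*x² (M(x) = 18 - 6*(x*x + x) = 18 - 6*(x² + x) = 18 - 6*(x + x²) = 18 + (-6*x - 6*x²) = 18 - 6*x - 6*x²)
O(-13, -2*2*5) + M(Q(S)) = -4*(-13) + (18 - 6*6 - 6*6²) = 52 + (18 - 36 - 6*36) = 52 + (18 - 36 - 216) = 52 - 234 = -182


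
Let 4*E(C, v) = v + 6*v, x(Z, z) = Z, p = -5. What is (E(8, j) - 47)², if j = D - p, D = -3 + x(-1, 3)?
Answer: 32761/16 ≈ 2047.6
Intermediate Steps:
D = -4 (D = -3 - 1 = -4)
j = 1 (j = -4 - 1*(-5) = -4 + 5 = 1)
E(C, v) = 7*v/4 (E(C, v) = (v + 6*v)/4 = (7*v)/4 = 7*v/4)
(E(8, j) - 47)² = ((7/4)*1 - 47)² = (7/4 - 47)² = (-181/4)² = 32761/16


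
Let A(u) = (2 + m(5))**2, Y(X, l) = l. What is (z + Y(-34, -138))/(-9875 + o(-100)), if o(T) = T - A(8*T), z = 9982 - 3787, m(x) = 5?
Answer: -6057/10024 ≈ -0.60425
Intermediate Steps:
A(u) = 49 (A(u) = (2 + 5)**2 = 7**2 = 49)
z = 6195
o(T) = -49 + T (o(T) = T - 1*49 = T - 49 = -49 + T)
(z + Y(-34, -138))/(-9875 + o(-100)) = (6195 - 138)/(-9875 + (-49 - 100)) = 6057/(-9875 - 149) = 6057/(-10024) = 6057*(-1/10024) = -6057/10024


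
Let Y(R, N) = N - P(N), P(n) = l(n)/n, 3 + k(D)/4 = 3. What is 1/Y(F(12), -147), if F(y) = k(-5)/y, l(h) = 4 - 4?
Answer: -1/147 ≈ -0.0068027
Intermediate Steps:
l(h) = 0
k(D) = 0 (k(D) = -12 + 4*3 = -12 + 12 = 0)
P(n) = 0 (P(n) = 0/n = 0)
F(y) = 0 (F(y) = 0/y = 0)
Y(R, N) = N (Y(R, N) = N - 1*0 = N + 0 = N)
1/Y(F(12), -147) = 1/(-147) = -1/147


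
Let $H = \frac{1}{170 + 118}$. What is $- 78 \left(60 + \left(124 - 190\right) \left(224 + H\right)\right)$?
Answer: $\frac{9187919}{8} \approx 1.1485 \cdot 10^{6}$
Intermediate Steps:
$H = \frac{1}{288} \approx 0.0034722$
$- 78 \left(60 + \left(124 - 190\right) \left(224 + H\right)\right) = - 78 \left(60 + \left(124 - 190\right) \left(224 + \frac{1}{288}\right)\right) = - 78 \left(60 - \frac{709643}{48}\right) = \left(-78\right) \left(- \frac{706763}{48}\right) = \frac{9187919}{8}$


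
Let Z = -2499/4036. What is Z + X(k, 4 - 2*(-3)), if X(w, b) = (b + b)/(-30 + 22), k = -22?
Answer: -12589/4036 ≈ -3.1192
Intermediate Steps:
Z = -2499/4036 (Z = -2499*1/4036 = -2499/4036 ≈ -0.61918)
X(w, b) = -b/4 (X(w, b) = (2*b)/(-8) = (2*b)*(-1/8) = -b/4)
Z + X(k, 4 - 2*(-3)) = -2499/4036 - (4 - 2*(-3))/4 = -2499/4036 - (4 + 6)/4 = -2499/4036 - 1/4*10 = -2499/4036 - 5/2 = -12589/4036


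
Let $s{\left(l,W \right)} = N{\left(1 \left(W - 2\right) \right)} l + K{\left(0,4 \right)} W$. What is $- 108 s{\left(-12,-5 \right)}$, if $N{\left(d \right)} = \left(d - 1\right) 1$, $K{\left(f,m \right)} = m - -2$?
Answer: $-7128$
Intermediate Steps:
$K{\left(f,m \right)} = 2 + m$ ($K{\left(f,m \right)} = m + 2 = 2 + m$)
$N{\left(d \right)} = -1 + d$ ($N{\left(d \right)} = \left(-1 + d\right) 1 = -1 + d$)
$s{\left(l,W \right)} = 6 W + l \left(-3 + W\right)$ ($s{\left(l,W \right)} = \left(-1 + 1 \left(W - 2\right)\right) l + \left(2 + 4\right) W = \left(-1 + 1 \left(-2 + W\right)\right) l + 6 W = \left(-1 + \left(-2 + W\right)\right) l + 6 W = \left(-3 + W\right) l + 6 W = l \left(-3 + W\right) + 6 W = 6 W + l \left(-3 + W\right)$)
$- 108 s{\left(-12,-5 \right)} = - 108 \left(6 \left(-5\right) - 12 \left(-3 - 5\right)\right) = - 108 \left(-30 - -96\right) = - 108 \left(-30 + 96\right) = \left(-108\right) 66 = -7128$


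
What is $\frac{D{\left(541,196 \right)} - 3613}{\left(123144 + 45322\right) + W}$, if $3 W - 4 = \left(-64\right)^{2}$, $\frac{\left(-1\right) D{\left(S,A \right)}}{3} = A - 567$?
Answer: $- \frac{3750}{254749} \approx -0.01472$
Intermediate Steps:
$D{\left(S,A \right)} = 1701 - 3 A$ ($D{\left(S,A \right)} = - 3 \left(A - 567\right) = - 3 \left(-567 + A\right) = 1701 - 3 A$)
$W = \frac{4100}{3}$ ($W = \frac{4}{3} + \frac{\left(-64\right)^{2}}{3} = \frac{4}{3} + \frac{1}{3} \cdot 4096 = \frac{4}{3} + \frac{4096}{3} = \frac{4100}{3} \approx 1366.7$)
$\frac{D{\left(541,196 \right)} - 3613}{\left(123144 + 45322\right) + W} = \frac{\left(1701 - 588\right) - 3613}{\left(123144 + 45322\right) + \frac{4100}{3}} = \frac{\left(1701 - 588\right) - 3613}{168466 + \frac{4100}{3}} = \frac{1113 - 3613}{\frac{509498}{3}} = \left(-2500\right) \frac{3}{509498} = - \frac{3750}{254749}$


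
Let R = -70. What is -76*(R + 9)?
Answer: 4636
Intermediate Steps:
-76*(R + 9) = -76*(-70 + 9) = -76*(-61) = 4636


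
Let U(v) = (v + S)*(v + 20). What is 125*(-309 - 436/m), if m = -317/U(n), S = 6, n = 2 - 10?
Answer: -13552125/317 ≈ -42751.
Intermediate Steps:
n = -8
U(v) = (6 + v)*(20 + v) (U(v) = (v + 6)*(v + 20) = (6 + v)*(20 + v))
m = 317/24 (m = -317/(120 + (-8)**2 + 26*(-8)) = -317/(120 + 64 - 208) = -317/(-24) = -317*(-1/24) = 317/24 ≈ 13.208)
125*(-309 - 436/m) = 125*(-309 - 436/317/24) = 125*(-309 - 436*24/317) = 125*(-309 - 10464/317) = 125*(-108417/317) = -13552125/317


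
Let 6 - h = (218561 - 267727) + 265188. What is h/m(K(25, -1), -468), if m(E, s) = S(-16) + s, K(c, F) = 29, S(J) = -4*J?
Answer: 54004/101 ≈ 534.69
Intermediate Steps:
m(E, s) = 64 + s (m(E, s) = -4*(-16) + s = 64 + s)
h = -216016 (h = 6 - ((218561 - 267727) + 265188) = 6 - (-49166 + 265188) = 6 - 1*216022 = 6 - 216022 = -216016)
h/m(K(25, -1), -468) = -216016/(64 - 468) = -216016/(-404) = -216016*(-1/404) = 54004/101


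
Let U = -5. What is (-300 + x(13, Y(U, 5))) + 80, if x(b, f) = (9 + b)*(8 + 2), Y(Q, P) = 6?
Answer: 0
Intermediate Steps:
x(b, f) = 90 + 10*b (x(b, f) = (9 + b)*10 = 90 + 10*b)
(-300 + x(13, Y(U, 5))) + 80 = (-300 + (90 + 10*13)) + 80 = (-300 + (90 + 130)) + 80 = (-300 + 220) + 80 = -80 + 80 = 0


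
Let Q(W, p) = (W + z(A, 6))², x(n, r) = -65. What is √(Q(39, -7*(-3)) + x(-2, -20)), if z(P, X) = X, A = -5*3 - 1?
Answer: 14*√10 ≈ 44.272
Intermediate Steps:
A = -16 (A = -15 - 1 = -16)
Q(W, p) = (6 + W)² (Q(W, p) = (W + 6)² = (6 + W)²)
√(Q(39, -7*(-3)) + x(-2, -20)) = √((6 + 39)² - 65) = √(45² - 65) = √(2025 - 65) = √1960 = 14*√10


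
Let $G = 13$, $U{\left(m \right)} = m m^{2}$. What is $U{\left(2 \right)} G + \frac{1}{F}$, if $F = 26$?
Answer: $\frac{2705}{26} \approx 104.04$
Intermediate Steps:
$U{\left(m \right)} = m^{3}$
$U{\left(2 \right)} G + \frac{1}{F} = 2^{3} \cdot 13 + \frac{1}{26} = 8 \cdot 13 + \frac{1}{26} = 104 + \frac{1}{26} = \frac{2705}{26}$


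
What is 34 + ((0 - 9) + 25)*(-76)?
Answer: -1182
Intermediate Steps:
34 + ((0 - 9) + 25)*(-76) = 34 + (-9 + 25)*(-76) = 34 + 16*(-76) = 34 - 1216 = -1182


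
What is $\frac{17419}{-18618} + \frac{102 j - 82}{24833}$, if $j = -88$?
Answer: $- \frac{601207871}{462340794} \approx -1.3004$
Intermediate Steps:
$\frac{17419}{-18618} + \frac{102 j - 82}{24833} = \frac{17419}{-18618} + \frac{102 \left(-88\right) - 82}{24833} = 17419 \left(- \frac{1}{18618}\right) + \left(-8976 - 82\right) \frac{1}{24833} = - \frac{17419}{18618} - \frac{9058}{24833} = - \frac{601207871}{462340794}$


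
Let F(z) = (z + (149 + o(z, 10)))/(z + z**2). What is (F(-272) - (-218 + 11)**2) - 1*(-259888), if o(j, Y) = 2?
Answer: 15998378647/73712 ≈ 2.1704e+5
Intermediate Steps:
F(z) = (151 + z)/(z + z**2) (F(z) = (z + (149 + 2))/(z + z**2) = (z + 151)/(z + z**2) = (151 + z)/(z + z**2))
(F(-272) - (-218 + 11)**2) - 1*(-259888) = ((151 - 272)/((-272)*(1 - 272)) - (-218 + 11)**2) - 1*(-259888) = (-1/272*(-121)/(-271) - 1*(-207)**2) + 259888 = (-1/272*(-1/271)*(-121) - 1*42849) + 259888 = (-121/73712 - 42849) + 259888 = -3158485609/73712 + 259888 = 15998378647/73712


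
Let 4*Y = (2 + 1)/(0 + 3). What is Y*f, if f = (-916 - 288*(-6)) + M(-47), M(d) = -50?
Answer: 381/2 ≈ 190.50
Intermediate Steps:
f = 762 (f = (-916 - 288*(-6)) - 50 = (-916 + 1728) - 50 = 812 - 50 = 762)
Y = 1/4 (Y = ((2 + 1)/(0 + 3))/4 = (3/3)/4 = (3*(1/3))/4 = (1/4)*1 = 1/4 ≈ 0.25000)
Y*f = (1/4)*762 = 381/2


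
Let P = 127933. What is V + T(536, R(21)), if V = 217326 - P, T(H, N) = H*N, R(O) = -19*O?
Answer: -124471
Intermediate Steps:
V = 89393 (V = 217326 - 1*127933 = 217326 - 127933 = 89393)
V + T(536, R(21)) = 89393 + 536*(-19*21) = 89393 + 536*(-399) = 89393 - 213864 = -124471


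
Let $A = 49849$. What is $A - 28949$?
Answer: $20900$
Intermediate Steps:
$A - 28949 = 49849 - 28949 = 20900$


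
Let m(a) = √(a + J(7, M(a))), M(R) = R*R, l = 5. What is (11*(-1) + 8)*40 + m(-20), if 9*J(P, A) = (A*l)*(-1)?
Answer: -120 + 2*I*√545/3 ≈ -120.0 + 15.563*I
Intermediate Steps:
M(R) = R²
J(P, A) = -5*A/9 (J(P, A) = ((A*5)*(-1))/9 = ((5*A)*(-1))/9 = (-5*A)/9 = -5*A/9)
m(a) = √(a - 5*a²/9)
(11*(-1) + 8)*40 + m(-20) = (11*(-1) + 8)*40 + √(-20*(9 - 5*(-20)))/3 = (-11 + 8)*40 + √(-20*(9 + 100))/3 = -3*40 + √(-20*109)/3 = -120 + √(-2180)/3 = -120 + (2*I*√545)/3 = -120 + 2*I*√545/3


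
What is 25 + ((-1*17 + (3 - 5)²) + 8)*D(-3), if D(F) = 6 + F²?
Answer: -50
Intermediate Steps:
25 + ((-1*17 + (3 - 5)²) + 8)*D(-3) = 25 + ((-1*17 + (3 - 5)²) + 8)*(6 + (-3)²) = 25 + ((-17 + (-2)²) + 8)*(6 + 9) = 25 + ((-17 + 4) + 8)*15 = 25 + (-13 + 8)*15 = 25 - 5*15 = 25 - 75 = -50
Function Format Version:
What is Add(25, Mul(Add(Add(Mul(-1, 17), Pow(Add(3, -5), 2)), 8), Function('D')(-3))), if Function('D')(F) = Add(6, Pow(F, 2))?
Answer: -50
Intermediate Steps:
Add(25, Mul(Add(Add(Mul(-1, 17), Pow(Add(3, -5), 2)), 8), Function('D')(-3))) = Add(25, Mul(Add(Add(Mul(-1, 17), Pow(Add(3, -5), 2)), 8), Add(6, Pow(-3, 2)))) = Add(25, Mul(Add(Add(-17, Pow(-2, 2)), 8), Add(6, 9))) = Add(25, Mul(Add(Add(-17, 4), 8), 15)) = Add(25, Mul(Add(-13, 8), 15)) = Add(25, Mul(-5, 15)) = Add(25, -75) = -50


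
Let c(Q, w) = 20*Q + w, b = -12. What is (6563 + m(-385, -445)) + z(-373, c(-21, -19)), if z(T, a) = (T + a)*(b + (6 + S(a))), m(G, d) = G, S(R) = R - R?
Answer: 11050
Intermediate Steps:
S(R) = 0
c(Q, w) = w + 20*Q
z(T, a) = -6*T - 6*a (z(T, a) = (T + a)*(-12 + (6 + 0)) = (T + a)*(-12 + 6) = (T + a)*(-6) = -6*T - 6*a)
(6563 + m(-385, -445)) + z(-373, c(-21, -19)) = (6563 - 385) + (-6*(-373) - 6*(-19 + 20*(-21))) = 6178 + (2238 - 6*(-19 - 420)) = 6178 + (2238 - 6*(-439)) = 6178 + (2238 + 2634) = 6178 + 4872 = 11050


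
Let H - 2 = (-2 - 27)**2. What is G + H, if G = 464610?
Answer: 465453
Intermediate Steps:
H = 843 (H = 2 + (-2 - 27)**2 = 2 + (-29)**2 = 2 + 841 = 843)
G + H = 464610 + 843 = 465453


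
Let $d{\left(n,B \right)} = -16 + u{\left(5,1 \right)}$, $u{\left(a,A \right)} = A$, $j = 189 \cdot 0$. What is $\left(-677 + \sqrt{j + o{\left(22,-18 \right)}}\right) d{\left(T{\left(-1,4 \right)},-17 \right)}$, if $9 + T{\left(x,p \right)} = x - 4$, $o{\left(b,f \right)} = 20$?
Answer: $10155 - 30 \sqrt{5} \approx 10088.0$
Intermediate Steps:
$j = 0$
$T{\left(x,p \right)} = -13 + x$ ($T{\left(x,p \right)} = -9 + \left(x - 4\right) = -9 + \left(-4 + x\right) = -13 + x$)
$d{\left(n,B \right)} = -15$ ($d{\left(n,B \right)} = -16 + 1 = -15$)
$\left(-677 + \sqrt{j + o{\left(22,-18 \right)}}\right) d{\left(T{\left(-1,4 \right)},-17 \right)} = \left(-677 + \sqrt{0 + 20}\right) \left(-15\right) = \left(-677 + \sqrt{20}\right) \left(-15\right) = \left(-677 + 2 \sqrt{5}\right) \left(-15\right) = 10155 - 30 \sqrt{5}$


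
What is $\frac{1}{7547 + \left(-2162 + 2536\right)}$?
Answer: $\frac{1}{7921} \approx 0.00012625$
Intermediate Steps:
$\frac{1}{7547 + \left(-2162 + 2536\right)} = \frac{1}{7547 + 374} = \frac{1}{7921}$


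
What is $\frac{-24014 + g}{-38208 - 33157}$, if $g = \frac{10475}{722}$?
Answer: $\frac{17327633}{51525530} \approx 0.33629$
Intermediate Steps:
$g = \frac{10475}{722}$ ($g = 10475 \cdot \frac{1}{722} = \frac{10475}{722} \approx 14.508$)
$\frac{-24014 + g}{-38208 - 33157} = \frac{-24014 + \frac{10475}{722}}{-38208 - 33157} = - \frac{17327633}{722 \left(-71365\right)} = \left(- \frac{17327633}{722}\right) \left(- \frac{1}{71365}\right) = \frac{17327633}{51525530}$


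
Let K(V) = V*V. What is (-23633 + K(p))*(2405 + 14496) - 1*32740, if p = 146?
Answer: -39192357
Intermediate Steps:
K(V) = V**2
(-23633 + K(p))*(2405 + 14496) - 1*32740 = (-23633 + 146**2)*(2405 + 14496) - 1*32740 = (-23633 + 21316)*16901 - 32740 = -2317*16901 - 32740 = -39159617 - 32740 = -39192357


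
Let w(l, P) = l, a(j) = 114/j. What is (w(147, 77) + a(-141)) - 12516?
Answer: -581381/47 ≈ -12370.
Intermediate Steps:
(w(147, 77) + a(-141)) - 12516 = (147 + 114/(-141)) - 12516 = (147 + 114*(-1/141)) - 12516 = (147 - 38/47) - 12516 = 6871/47 - 12516 = -581381/47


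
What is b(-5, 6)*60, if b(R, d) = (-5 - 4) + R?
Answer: -840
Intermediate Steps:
b(R, d) = -9 + R
b(-5, 6)*60 = (-9 - 5)*60 = -14*60 = -840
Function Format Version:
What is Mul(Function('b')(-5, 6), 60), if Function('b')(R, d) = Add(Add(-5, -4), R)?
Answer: -840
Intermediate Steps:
Function('b')(R, d) = Add(-9, R)
Mul(Function('b')(-5, 6), 60) = Mul(Add(-9, -5), 60) = Mul(-14, 60) = -840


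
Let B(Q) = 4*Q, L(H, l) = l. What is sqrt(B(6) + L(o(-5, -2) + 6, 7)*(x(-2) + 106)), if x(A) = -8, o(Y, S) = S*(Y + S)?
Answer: sqrt(710) ≈ 26.646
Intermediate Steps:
o(Y, S) = S*(S + Y)
sqrt(B(6) + L(o(-5, -2) + 6, 7)*(x(-2) + 106)) = sqrt(4*6 + 7*(-8 + 106)) = sqrt(24 + 7*98) = sqrt(24 + 686) = sqrt(710)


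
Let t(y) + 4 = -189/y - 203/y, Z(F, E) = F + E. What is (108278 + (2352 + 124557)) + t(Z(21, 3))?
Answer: 705500/3 ≈ 2.3517e+5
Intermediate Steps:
Z(F, E) = E + F
t(y) = -4 - 392/y (t(y) = -4 + (-189/y - 203/y) = -4 - 392/y)
(108278 + (2352 + 124557)) + t(Z(21, 3)) = (108278 + (2352 + 124557)) + (-4 - 392/(3 + 21)) = (108278 + 126909) + (-4 - 392/24) = 235187 + (-4 - 392*1/24) = 235187 + (-4 - 49/3) = 235187 - 61/3 = 705500/3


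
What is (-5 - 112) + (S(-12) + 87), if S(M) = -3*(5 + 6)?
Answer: -63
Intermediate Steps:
S(M) = -33 (S(M) = -3*11 = -33)
(-5 - 112) + (S(-12) + 87) = (-5 - 112) + (-33 + 87) = -117 + 54 = -63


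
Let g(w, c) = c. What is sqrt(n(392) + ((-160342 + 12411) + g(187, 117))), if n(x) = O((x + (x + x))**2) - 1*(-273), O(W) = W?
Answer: sqrt(1235435) ≈ 1111.5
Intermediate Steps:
n(x) = 273 + 9*x**2 (n(x) = (x + (x + x))**2 - 1*(-273) = (x + 2*x)**2 + 273 = (3*x)**2 + 273 = 9*x**2 + 273 = 273 + 9*x**2)
sqrt(n(392) + ((-160342 + 12411) + g(187, 117))) = sqrt((273 + 9*392**2) + ((-160342 + 12411) + 117)) = sqrt((273 + 9*153664) + (-147931 + 117)) = sqrt((273 + 1382976) - 147814) = sqrt(1383249 - 147814) = sqrt(1235435)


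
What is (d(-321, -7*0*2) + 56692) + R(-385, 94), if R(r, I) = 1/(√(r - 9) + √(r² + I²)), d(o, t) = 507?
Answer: (1 + 57199*√157061 + 57199*I*√394)/(√157061 + I*√394) ≈ 57199.0 - 0.00012398*I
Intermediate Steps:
R(r, I) = 1/(√(-9 + r) + √(I² + r²))
(d(-321, -7*0*2) + 56692) + R(-385, 94) = (507 + 56692) + 1/(√(-9 - 385) + √(94² + (-385)²)) = 57199 + 1/(√(-394) + √(8836 + 148225)) = 57199 + 1/(I*√394 + √157061) = 57199 + 1/(√157061 + I*√394)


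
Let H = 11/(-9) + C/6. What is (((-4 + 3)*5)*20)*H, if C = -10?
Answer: 2600/9 ≈ 288.89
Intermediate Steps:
H = -26/9 (H = 11/(-9) - 10/6 = 11*(-⅑) - 10*⅙ = -11/9 - 5/3 = -26/9 ≈ -2.8889)
(((-4 + 3)*5)*20)*H = (((-4 + 3)*5)*20)*(-26/9) = (-1*5*20)*(-26/9) = -5*20*(-26/9) = -100*(-26/9) = 2600/9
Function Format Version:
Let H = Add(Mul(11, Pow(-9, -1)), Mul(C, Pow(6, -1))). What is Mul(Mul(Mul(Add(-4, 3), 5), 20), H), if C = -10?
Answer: Rational(2600, 9) ≈ 288.89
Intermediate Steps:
H = Rational(-26, 9) (H = Add(Mul(11, Pow(-9, -1)), Mul(-10, Pow(6, -1))) = Add(Mul(11, Rational(-1, 9)), Mul(-10, Rational(1, 6))) = Add(Rational(-11, 9), Rational(-5, 3)) = Rational(-26, 9) ≈ -2.8889)
Mul(Mul(Mul(Add(-4, 3), 5), 20), H) = Mul(Mul(Mul(Add(-4, 3), 5), 20), Rational(-26, 9)) = Mul(Mul(Mul(-1, 5), 20), Rational(-26, 9)) = Mul(Mul(-5, 20), Rational(-26, 9)) = Mul(-100, Rational(-26, 9)) = Rational(2600, 9)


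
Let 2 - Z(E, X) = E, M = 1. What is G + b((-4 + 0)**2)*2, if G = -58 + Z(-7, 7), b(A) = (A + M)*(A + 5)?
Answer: 665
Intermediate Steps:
Z(E, X) = 2 - E
b(A) = (1 + A)*(5 + A) (b(A) = (A + 1)*(A + 5) = (1 + A)*(5 + A))
G = -49 (G = -58 + (2 - 1*(-7)) = -58 + (2 + 7) = -58 + 9 = -49)
G + b((-4 + 0)**2)*2 = -49 + (5 + ((-4 + 0)**2)**2 + 6*(-4 + 0)**2)*2 = -49 + (5 + ((-4)**2)**2 + 6*(-4)**2)*2 = -49 + (5 + 16**2 + 6*16)*2 = -49 + (5 + 256 + 96)*2 = -49 + 357*2 = -49 + 714 = 665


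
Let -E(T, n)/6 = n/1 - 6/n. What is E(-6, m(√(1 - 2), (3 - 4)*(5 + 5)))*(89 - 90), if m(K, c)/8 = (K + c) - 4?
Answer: -132321/197 + 18921*I/394 ≈ -671.68 + 48.023*I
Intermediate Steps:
m(K, c) = -32 + 8*K + 8*c (m(K, c) = 8*((K + c) - 4) = 8*(-4 + K + c) = -32 + 8*K + 8*c)
E(T, n) = -6*n + 36/n (E(T, n) = -6*(n/1 - 6/n) = -6*(n*1 - 6/n) = -6*(n - 6/n) = -6*n + 36/n)
E(-6, m(√(1 - 2), (3 - 4)*(5 + 5)))*(89 - 90) = (-6*(-32 + 8*√(1 - 2) + 8*((3 - 4)*(5 + 5))) + 36/(-32 + 8*√(1 - 2) + 8*((3 - 4)*(5 + 5))))*(89 - 90) = (-6*(-32 + 8*√(-1) + 8*(-1*10)) + 36/(-32 + 8*√(-1) + 8*(-1*10)))*(-1) = (-6*(-32 + 8*I + 8*(-10)) + 36/(-32 + 8*I + 8*(-10)))*(-1) = (-6*(-32 + 8*I - 80) + 36/(-32 + 8*I - 80))*(-1) = (-6*(-112 + 8*I) + 36/(-112 + 8*I))*(-1) = ((672 - 48*I) + 36*((-112 - 8*I)/12608))*(-1) = ((672 - 48*I) + 9*(-112 - 8*I)/3152)*(-1) = (672 - 48*I + 9*(-112 - 8*I)/3152)*(-1) = -672 + 48*I - 9*(-112 - 8*I)/3152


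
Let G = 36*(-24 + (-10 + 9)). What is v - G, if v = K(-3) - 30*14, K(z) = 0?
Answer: 480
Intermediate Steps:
G = -900 (G = 36*(-24 - 1) = 36*(-25) = -900)
v = -420 (v = 0 - 30*14 = 0 - 420 = -420)
v - G = -420 - 1*(-900) = -420 + 900 = 480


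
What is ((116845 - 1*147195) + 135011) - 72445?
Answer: 32216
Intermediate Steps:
((116845 - 1*147195) + 135011) - 72445 = ((116845 - 147195) + 135011) - 72445 = (-30350 + 135011) - 72445 = 104661 - 72445 = 32216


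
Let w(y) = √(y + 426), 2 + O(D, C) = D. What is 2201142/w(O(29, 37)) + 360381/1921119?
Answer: 120127/640373 + 733714*√453/151 ≈ 1.0342e+5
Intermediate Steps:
O(D, C) = -2 + D
w(y) = √(426 + y)
2201142/w(O(29, 37)) + 360381/1921119 = 2201142/(√(426 + (-2 + 29))) + 360381/1921119 = 2201142/(√(426 + 27)) + 360381*(1/1921119) = 2201142/(√453) + 120127/640373 = 2201142*(√453/453) + 120127/640373 = 733714*√453/151 + 120127/640373 = 120127/640373 + 733714*√453/151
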